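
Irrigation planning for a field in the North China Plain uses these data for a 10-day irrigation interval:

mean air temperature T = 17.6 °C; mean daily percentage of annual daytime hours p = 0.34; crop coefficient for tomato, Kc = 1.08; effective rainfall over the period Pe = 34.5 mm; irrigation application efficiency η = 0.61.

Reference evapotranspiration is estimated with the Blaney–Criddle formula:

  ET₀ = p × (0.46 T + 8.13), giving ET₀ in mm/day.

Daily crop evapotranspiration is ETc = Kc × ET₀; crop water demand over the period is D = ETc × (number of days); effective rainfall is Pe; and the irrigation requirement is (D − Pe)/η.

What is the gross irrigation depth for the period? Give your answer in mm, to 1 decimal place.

41.1 mm

ET₀ = 0.34 × (0.46 × 17.6 + 8.13) = 0.34 × 16.226 = 5.5168 mm/d
ETc = Kc × ET₀ = 1.08 × 5.5168 = 5.9581 mm/d
Crop demand D = ETc × 10 d = 5.9581 × 10 = 59.581 mm
D − Pe = 59.581 − 34.5 = 25.081 mm
Gross irrigation = 25.081 / 0.61 = 41.116 mm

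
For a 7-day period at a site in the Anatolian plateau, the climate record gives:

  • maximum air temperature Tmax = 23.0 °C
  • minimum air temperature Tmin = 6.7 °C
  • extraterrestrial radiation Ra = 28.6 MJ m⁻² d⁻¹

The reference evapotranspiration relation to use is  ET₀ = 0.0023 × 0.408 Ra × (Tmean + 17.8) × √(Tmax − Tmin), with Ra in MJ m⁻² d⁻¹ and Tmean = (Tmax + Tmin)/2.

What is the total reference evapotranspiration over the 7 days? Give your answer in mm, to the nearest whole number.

25 mm

Tmean = (23.0 + 6.7)/2 = 14.85 °C
0.408 Ra = 0.408 × 28.6 = 11.6688 mm/d equivalent
ET₀ = 0.0023 × 11.6688 × (14.85 + 17.8) × √16.3 = 0.0023 × 11.6688 × 32.65 × 4.0373 = 3.5378 mm/d
Over 7 days: 3.5378 × 7 = 24.765 mm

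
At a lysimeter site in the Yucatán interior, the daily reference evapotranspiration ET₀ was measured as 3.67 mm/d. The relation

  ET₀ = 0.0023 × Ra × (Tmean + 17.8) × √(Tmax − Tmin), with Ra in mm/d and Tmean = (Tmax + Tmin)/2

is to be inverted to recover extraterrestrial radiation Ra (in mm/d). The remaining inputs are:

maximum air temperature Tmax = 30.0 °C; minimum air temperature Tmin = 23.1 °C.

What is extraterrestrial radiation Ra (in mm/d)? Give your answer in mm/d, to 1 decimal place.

Tmean = 26.55 °C; √ΔT = 2.6268
Ra = ET₀ / [0.0023 × (Tmean+17.8) × √ΔT] = 3.67 / (0.0023 × 44.35 × 2.6268) = 13.697 mm/d

13.7 mm/d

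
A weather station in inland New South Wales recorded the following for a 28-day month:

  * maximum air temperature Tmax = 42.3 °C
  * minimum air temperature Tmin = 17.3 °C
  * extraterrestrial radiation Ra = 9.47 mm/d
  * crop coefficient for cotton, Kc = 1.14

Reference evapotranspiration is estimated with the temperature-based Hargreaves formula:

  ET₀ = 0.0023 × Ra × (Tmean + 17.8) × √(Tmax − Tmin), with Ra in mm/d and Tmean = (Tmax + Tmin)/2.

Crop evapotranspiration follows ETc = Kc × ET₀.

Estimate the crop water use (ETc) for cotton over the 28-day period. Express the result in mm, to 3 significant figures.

165 mm

Tmean = (42.3 + 17.3)/2 = 29.80 °C
ET₀ = 0.0023 × 9.47 × (29.80 + 17.8) × √25.0 = 0.0023 × 9.47 × 47.60 × 5.0000 = 5.1839 mm/d
ETc = Kc × ET₀ = 1.14 × 5.1839 = 5.9096 mm/d
Over 28 days: 5.9096 × 28 = 165.469 mm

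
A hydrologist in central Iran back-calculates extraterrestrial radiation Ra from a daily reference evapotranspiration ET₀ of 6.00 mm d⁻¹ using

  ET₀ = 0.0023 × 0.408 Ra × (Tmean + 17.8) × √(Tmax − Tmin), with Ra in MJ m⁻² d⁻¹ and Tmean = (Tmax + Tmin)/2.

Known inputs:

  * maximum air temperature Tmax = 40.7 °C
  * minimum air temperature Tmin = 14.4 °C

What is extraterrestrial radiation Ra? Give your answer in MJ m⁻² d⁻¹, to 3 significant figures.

Tmean = (40.7+14.4)/2 = 27.55 °C; ΔT = 26.3
Ra = ET₀ / [0.0023 × 0.408 × (Tmean+17.8) × √ΔT]
   = 6.00 / (0.0023 × 0.408 × 45.35 × 5.1284) = 27.492 MJ m⁻² d⁻¹

27.5 MJ m⁻² d⁻¹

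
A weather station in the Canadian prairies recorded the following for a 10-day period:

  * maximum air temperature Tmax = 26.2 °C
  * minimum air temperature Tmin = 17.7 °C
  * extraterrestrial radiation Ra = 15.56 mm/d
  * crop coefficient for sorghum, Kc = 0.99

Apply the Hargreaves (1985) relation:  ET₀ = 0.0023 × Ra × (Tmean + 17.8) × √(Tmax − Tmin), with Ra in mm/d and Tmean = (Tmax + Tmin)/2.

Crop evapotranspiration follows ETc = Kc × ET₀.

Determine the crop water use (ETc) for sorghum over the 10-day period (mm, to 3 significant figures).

Tmean = (26.2 + 17.7)/2 = 21.95 °C
ET₀ = 0.0023 × 15.56 × (21.95 + 17.8) × √8.5 = 0.0023 × 15.56 × 39.75 × 2.9155 = 4.1475 mm/d
ETc = Kc × ET₀ = 0.99 × 4.1475 = 4.1060 mm/d
Over 10 days: 4.1060 × 10 = 41.060 mm

41.1 mm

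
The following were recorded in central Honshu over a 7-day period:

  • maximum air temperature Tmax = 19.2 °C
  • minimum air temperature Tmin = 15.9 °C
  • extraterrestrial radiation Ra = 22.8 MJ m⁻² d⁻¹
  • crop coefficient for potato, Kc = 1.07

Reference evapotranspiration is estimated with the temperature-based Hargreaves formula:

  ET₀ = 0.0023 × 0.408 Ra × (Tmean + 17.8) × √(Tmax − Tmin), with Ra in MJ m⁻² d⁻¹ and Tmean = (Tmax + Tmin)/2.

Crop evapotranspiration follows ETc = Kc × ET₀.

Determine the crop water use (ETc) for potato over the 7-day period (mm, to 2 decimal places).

Tmean = (19.2 + 15.9)/2 = 17.55 °C
0.408 Ra = 0.408 × 22.8 = 9.3024 mm/d equivalent
ET₀ = 0.0023 × 9.3024 × (17.55 + 17.8) × √3.3 = 0.0023 × 9.3024 × 35.35 × 1.8166 = 1.3740 mm/d
ETc = Kc × ET₀ = 1.07 × 1.3740 = 1.4702 mm/d
Over 7 days: 1.4702 × 7 = 10.291 mm

10.29 mm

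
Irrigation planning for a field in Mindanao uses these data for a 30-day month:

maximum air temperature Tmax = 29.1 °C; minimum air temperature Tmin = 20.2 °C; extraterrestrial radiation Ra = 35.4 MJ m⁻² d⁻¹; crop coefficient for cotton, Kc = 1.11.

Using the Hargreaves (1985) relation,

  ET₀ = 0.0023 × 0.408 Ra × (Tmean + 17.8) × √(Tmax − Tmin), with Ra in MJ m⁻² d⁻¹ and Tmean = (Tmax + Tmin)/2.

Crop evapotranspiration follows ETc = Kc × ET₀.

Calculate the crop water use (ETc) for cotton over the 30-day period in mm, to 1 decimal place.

140.1 mm

Tmean = (29.1 + 20.2)/2 = 24.65 °C
0.408 Ra = 0.408 × 35.4 = 14.4432 mm/d equivalent
ET₀ = 0.0023 × 14.4432 × (24.65 + 17.8) × √8.9 = 0.0023 × 14.4432 × 42.45 × 2.9833 = 4.2069 mm/d
ETc = Kc × ET₀ = 1.11 × 4.2069 = 4.6697 mm/d
Over 30 days: 4.6697 × 30 = 140.091 mm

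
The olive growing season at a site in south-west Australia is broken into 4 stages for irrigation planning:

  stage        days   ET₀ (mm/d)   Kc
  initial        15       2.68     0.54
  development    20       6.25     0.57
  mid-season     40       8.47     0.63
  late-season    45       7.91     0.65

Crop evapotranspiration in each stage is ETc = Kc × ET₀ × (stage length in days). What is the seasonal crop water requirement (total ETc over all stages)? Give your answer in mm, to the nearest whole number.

538 mm

initial: 0.54 × 2.68 × 15 = 21.71 mm
development: 0.57 × 6.25 × 20 = 71.25 mm
mid-season: 0.63 × 8.47 × 40 = 213.44 mm
late-season: 0.65 × 7.91 × 45 = 231.37 mm
Seasonal total = 537.77 mm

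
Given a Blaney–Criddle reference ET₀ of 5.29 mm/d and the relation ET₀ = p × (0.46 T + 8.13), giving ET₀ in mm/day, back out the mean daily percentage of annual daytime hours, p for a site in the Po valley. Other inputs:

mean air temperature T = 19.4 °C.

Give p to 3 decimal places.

p = ET₀ / (0.46 T + 8.13) = 5.29 / (0.46 × 19.4 + 8.13) = 5.29 / 17.054 = 0.3102

0.310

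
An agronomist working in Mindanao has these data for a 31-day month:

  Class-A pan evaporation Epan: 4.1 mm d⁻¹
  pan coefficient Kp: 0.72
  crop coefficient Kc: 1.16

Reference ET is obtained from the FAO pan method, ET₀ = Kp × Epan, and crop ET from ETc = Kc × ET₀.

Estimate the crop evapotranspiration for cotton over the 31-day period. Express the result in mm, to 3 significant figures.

ET₀ = 0.72 × 4.1 = 2.9520 mm/d
ETc = Kc × ET₀ = 1.16 × 2.9520 = 3.4243 mm/d
Over 31 days: 3.4243 × 31 = 106.153 mm

106 mm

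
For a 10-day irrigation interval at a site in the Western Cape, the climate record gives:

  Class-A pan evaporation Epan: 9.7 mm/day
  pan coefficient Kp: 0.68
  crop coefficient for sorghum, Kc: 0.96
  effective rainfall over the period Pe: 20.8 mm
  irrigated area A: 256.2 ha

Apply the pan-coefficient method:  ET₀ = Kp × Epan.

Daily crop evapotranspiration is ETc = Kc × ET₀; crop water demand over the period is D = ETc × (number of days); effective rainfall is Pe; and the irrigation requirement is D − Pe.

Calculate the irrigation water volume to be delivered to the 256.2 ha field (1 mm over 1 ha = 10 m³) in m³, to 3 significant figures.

109000 m³

ET₀ = 0.68 × 9.7 = 6.5960 mm/d
ETc = Kc × ET₀ = 0.96 × 6.5960 = 6.3322 mm/d
Crop demand D = ETc × 10 d = 6.3322 × 10 = 63.322 mm
D − Pe = 63.322 − 20.8 = 42.522 mm
Volume = 42.522 mm × 256.2 ha × 10 = 108941.4 m³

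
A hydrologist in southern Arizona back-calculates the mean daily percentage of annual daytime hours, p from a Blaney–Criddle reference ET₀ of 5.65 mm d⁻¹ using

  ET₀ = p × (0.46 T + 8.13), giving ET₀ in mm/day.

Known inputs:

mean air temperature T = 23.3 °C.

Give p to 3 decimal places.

0.300

p = ET₀ / (0.46 T + 8.13) = 5.65 / (0.46 × 23.3 + 8.13) = 5.65 / 18.848 = 0.2998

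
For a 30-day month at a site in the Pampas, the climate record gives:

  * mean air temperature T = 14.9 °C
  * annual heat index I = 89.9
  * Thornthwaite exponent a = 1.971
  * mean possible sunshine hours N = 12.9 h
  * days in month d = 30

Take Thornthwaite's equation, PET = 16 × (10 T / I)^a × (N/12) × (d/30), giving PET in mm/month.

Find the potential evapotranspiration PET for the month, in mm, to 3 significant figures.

46.6 mm

10T/I = 10 × 14.9 / 89.9 = 1.6574
(10T/I)^a = 1.6574^1.971 = 2.7070
Uncorrected PET = 16 × 2.7070 = 43.312 mm
Correction = (N/12)(d/30) = (12.9/12)(30/30) = 1.0750
PET = 43.312 × 1.0750 = 46.560 mm/month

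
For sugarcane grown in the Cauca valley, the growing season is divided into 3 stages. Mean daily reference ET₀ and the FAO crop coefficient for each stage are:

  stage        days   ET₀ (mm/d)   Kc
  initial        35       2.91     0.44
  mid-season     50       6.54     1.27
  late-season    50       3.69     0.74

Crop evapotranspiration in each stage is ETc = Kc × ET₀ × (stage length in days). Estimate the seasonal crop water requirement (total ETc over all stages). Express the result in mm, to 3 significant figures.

initial: 0.44 × 2.91 × 35 = 44.81 mm
mid-season: 1.27 × 6.54 × 50 = 415.29 mm
late-season: 0.74 × 3.69 × 50 = 136.53 mm
Seasonal total = 596.63 mm

597 mm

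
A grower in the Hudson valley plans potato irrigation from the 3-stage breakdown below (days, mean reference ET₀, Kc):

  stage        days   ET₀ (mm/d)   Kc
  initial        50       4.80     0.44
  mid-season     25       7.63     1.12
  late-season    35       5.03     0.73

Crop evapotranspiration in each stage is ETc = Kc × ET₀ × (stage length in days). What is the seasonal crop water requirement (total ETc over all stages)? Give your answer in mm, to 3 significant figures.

initial: 0.44 × 4.80 × 50 = 105.60 mm
mid-season: 1.12 × 7.63 × 25 = 213.64 mm
late-season: 0.73 × 5.03 × 35 = 128.52 mm
Seasonal total = 447.76 mm

448 mm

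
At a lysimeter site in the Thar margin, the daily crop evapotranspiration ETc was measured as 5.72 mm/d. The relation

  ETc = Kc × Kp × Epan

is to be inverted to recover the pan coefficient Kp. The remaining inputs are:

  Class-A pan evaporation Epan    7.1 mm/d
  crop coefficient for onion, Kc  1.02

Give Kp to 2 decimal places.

0.79

ETc = Kc × Kp × Epan  ⇒  Kp = ETc / (Kc × Epan)
Kp = 5.72 / (1.02 × 7.1) = 5.72 / 7.242 = 0.7898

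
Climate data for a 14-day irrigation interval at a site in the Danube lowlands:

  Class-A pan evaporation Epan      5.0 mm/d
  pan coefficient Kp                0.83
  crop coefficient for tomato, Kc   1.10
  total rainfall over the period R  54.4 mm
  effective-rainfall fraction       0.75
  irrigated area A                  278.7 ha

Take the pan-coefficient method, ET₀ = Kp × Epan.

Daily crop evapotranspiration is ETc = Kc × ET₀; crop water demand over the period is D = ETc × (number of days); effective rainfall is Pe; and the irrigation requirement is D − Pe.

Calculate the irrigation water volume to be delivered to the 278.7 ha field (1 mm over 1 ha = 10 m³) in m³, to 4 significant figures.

ET₀ = 0.83 × 5.0 = 4.1500 mm/d
ETc = Kc × ET₀ = 1.10 × 4.1500 = 4.5650 mm/d
Crop demand D = ETc × 14 d = 4.5650 × 14 = 63.910 mm
Pe = 0.75 × 54.4 = 40.800 mm
D − Pe = 63.910 − 40.800 = 23.110 mm
Volume = 23.110 mm × 278.7 ha × 10 = 64407.6 m³

64410 m³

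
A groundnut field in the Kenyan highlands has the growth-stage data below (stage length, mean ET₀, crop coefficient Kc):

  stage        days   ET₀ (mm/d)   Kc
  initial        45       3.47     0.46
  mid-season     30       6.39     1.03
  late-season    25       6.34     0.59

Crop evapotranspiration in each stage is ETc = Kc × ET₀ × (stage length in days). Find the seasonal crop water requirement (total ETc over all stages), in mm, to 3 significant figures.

initial: 0.46 × 3.47 × 45 = 71.83 mm
mid-season: 1.03 × 6.39 × 30 = 197.45 mm
late-season: 0.59 × 6.34 × 25 = 93.52 mm
Seasonal total = 362.80 mm

363 mm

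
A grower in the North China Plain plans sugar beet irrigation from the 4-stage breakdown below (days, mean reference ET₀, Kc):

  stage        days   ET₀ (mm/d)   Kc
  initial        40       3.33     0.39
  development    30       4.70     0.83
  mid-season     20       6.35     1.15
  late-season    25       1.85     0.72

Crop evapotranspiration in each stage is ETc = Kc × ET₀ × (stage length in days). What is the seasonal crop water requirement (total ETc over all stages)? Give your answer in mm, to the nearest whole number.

348 mm

initial: 0.39 × 3.33 × 40 = 51.95 mm
development: 0.83 × 4.70 × 30 = 117.03 mm
mid-season: 1.15 × 6.35 × 20 = 146.05 mm
late-season: 0.72 × 1.85 × 25 = 33.30 mm
Seasonal total = 348.33 mm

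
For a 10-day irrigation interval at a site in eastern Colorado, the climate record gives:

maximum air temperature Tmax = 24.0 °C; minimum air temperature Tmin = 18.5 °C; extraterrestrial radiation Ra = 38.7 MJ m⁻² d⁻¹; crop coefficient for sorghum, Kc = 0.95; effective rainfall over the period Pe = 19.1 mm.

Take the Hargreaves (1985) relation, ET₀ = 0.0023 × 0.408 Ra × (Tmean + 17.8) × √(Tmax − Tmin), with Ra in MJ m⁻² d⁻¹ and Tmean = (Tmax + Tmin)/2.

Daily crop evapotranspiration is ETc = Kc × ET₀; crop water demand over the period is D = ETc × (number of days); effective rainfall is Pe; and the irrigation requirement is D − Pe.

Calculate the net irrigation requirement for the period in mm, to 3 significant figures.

Tmean = (24.0 + 18.5)/2 = 21.25 °C
0.408 Ra = 0.408 × 38.7 = 15.7896 mm/d equivalent
ET₀ = 0.0023 × 15.7896 × (21.25 + 17.8) × √5.5 = 0.0023 × 15.7896 × 39.05 × 2.3452 = 3.3258 mm/d
ETc = Kc × ET₀ = 0.95 × 3.3258 = 3.1595 mm/d
Crop demand D = ETc × 10 d = 3.1595 × 10 = 31.595 mm
D − Pe = 31.595 − 19.1 = 12.495 mm

12.5 mm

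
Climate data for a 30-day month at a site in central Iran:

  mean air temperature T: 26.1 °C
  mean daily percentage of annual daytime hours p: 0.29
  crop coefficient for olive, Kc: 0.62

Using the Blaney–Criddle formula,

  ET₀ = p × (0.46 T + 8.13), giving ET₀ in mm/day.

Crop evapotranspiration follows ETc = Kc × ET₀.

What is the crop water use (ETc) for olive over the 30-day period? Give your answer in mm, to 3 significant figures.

109 mm

ET₀ = 0.29 × (0.46 × 26.1 + 8.13) = 0.29 × 20.136 = 5.8394 mm/d
ETc = Kc × ET₀ = 0.62 × 5.8394 = 3.6204 mm/d
Over 30 days: 3.6204 × 30 = 108.612 mm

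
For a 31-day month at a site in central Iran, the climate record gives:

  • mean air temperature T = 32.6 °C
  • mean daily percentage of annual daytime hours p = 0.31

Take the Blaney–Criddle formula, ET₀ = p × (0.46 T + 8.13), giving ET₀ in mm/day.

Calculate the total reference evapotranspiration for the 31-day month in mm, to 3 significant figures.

222 mm

ET₀ = 0.31 × (0.46 × 32.6 + 8.13) = 0.31 × 23.126 = 7.1691 mm/d
Monthly total = 7.1691 × 31 = 222.242 mm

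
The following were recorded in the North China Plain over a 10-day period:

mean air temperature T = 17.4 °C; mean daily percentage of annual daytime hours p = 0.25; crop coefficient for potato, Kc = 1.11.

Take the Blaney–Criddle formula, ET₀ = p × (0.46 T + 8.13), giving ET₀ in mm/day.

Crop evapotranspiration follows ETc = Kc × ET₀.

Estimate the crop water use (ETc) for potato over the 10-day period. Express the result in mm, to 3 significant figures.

ET₀ = 0.25 × (0.46 × 17.4 + 8.13) = 0.25 × 16.134 = 4.0335 mm/d
ETc = Kc × ET₀ = 1.11 × 4.0335 = 4.4772 mm/d
Over 10 days: 4.4772 × 10 = 44.772 mm

44.8 mm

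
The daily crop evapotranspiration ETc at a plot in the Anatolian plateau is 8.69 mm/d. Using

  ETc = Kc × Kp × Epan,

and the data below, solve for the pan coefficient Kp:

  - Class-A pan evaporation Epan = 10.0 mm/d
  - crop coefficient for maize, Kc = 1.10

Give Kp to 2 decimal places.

0.79

ETc = Kc × Kp × Epan  ⇒  Kp = ETc / (Kc × Epan)
Kp = 8.69 / (1.10 × 10.0) = 8.69 / 11.000 = 0.7900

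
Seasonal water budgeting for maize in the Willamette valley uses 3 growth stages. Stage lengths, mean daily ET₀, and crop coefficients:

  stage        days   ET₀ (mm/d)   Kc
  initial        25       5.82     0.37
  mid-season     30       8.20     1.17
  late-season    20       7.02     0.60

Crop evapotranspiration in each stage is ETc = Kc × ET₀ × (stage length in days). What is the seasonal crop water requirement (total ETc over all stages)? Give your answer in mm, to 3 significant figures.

426 mm

initial: 0.37 × 5.82 × 25 = 53.84 mm
mid-season: 1.17 × 8.20 × 30 = 287.82 mm
late-season: 0.60 × 7.02 × 20 = 84.24 mm
Seasonal total = 425.90 mm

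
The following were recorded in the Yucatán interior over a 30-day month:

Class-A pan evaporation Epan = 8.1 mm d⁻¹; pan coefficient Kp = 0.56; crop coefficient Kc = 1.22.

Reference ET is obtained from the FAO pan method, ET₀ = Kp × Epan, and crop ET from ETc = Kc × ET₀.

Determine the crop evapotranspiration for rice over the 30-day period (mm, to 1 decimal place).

166.0 mm

ET₀ = 0.56 × 8.1 = 4.5360 mm/d
ETc = Kc × ET₀ = 1.22 × 4.5360 = 5.5339 mm/d
Over 30 days: 5.5339 × 30 = 166.017 mm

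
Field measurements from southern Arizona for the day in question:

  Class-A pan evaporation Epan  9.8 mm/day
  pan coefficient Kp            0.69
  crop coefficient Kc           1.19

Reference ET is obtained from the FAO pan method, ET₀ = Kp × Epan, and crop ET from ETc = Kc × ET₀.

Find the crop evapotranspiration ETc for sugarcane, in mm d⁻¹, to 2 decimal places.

ET₀ = 0.69 × 9.8 = 6.7620 mm/d
ETc = Kc × ET₀ = 1.19 × 6.7620 = 8.0468 mm/d

8.05 mm d⁻¹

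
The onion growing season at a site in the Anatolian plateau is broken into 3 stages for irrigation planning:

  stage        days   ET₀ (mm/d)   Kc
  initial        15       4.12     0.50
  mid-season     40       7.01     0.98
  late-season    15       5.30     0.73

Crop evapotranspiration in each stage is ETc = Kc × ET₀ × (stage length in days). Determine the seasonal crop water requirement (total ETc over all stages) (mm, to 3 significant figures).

364 mm

initial: 0.50 × 4.12 × 15 = 30.90 mm
mid-season: 0.98 × 7.01 × 40 = 274.79 mm
late-season: 0.73 × 5.30 × 15 = 58.04 mm
Seasonal total = 363.73 mm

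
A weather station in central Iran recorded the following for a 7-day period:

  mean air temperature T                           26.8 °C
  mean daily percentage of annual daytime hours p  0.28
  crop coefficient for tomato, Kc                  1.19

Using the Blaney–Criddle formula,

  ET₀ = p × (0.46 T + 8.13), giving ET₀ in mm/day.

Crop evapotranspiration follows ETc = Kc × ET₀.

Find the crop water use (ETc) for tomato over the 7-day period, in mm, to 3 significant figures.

47.7 mm

ET₀ = 0.28 × (0.46 × 26.8 + 8.13) = 0.28 × 20.458 = 5.7282 mm/d
ETc = Kc × ET₀ = 1.19 × 5.7282 = 6.8166 mm/d
Over 7 days: 6.8166 × 7 = 47.716 mm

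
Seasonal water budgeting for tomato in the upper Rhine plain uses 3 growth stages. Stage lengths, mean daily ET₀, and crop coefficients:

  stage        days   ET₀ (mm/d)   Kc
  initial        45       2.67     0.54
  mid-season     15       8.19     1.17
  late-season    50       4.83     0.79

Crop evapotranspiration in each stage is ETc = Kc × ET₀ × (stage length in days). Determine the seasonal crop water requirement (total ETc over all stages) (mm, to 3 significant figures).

399 mm

initial: 0.54 × 2.67 × 45 = 64.88 mm
mid-season: 1.17 × 8.19 × 15 = 143.73 mm
late-season: 0.79 × 4.83 × 50 = 190.79 mm
Seasonal total = 399.40 mm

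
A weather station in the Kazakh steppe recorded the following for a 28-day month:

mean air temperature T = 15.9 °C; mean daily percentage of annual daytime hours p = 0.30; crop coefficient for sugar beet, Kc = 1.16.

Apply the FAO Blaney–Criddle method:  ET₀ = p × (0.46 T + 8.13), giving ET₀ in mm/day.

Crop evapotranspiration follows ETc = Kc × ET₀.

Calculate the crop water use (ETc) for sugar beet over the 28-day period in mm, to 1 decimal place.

150.5 mm

ET₀ = 0.30 × (0.46 × 15.9 + 8.13) = 0.30 × 15.444 = 4.6332 mm/d
ETc = Kc × ET₀ = 1.16 × 4.6332 = 5.3745 mm/d
Over 28 days: 5.3745 × 28 = 150.486 mm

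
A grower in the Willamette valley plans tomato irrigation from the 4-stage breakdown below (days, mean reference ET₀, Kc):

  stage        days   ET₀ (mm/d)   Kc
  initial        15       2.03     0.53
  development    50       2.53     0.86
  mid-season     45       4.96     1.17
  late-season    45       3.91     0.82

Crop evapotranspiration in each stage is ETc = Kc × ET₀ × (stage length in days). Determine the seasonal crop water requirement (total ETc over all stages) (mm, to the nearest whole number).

initial: 0.53 × 2.03 × 15 = 16.14 mm
development: 0.86 × 2.53 × 50 = 108.79 mm
mid-season: 1.17 × 4.96 × 45 = 261.14 mm
late-season: 0.82 × 3.91 × 45 = 144.28 mm
Seasonal total = 530.35 mm

530 mm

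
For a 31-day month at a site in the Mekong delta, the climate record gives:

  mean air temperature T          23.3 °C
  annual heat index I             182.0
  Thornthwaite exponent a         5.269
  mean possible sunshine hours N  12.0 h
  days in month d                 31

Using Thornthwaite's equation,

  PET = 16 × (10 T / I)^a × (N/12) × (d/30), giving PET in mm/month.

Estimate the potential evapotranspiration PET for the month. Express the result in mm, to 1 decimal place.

60.8 mm

10T/I = 10 × 23.3 / 182.0 = 1.2802
(10T/I)^a = 1.2802^5.269 = 3.6749
Uncorrected PET = 16 × 3.6749 = 58.798 mm
Correction = (N/12)(d/30) = (12.0/12)(31/30) = 1.0333
PET = 58.798 × 1.0333 = 60.756 mm/month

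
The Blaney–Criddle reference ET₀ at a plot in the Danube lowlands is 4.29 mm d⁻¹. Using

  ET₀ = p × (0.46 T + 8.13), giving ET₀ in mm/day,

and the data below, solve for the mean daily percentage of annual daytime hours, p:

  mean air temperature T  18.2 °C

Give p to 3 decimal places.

0.260

p = ET₀ / (0.46 T + 8.13) = 4.29 / (0.46 × 18.2 + 8.13) = 4.29 / 16.502 = 0.2600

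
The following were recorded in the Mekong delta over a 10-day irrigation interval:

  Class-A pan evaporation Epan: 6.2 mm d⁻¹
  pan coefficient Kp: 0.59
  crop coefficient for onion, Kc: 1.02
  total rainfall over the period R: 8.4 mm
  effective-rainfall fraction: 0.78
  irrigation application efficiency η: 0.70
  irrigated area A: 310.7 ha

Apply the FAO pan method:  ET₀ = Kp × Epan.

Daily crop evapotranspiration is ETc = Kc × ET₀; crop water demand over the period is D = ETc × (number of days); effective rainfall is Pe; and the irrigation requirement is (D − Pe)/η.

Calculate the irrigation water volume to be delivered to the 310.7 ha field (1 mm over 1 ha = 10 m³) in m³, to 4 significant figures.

136500 m³

ET₀ = 0.59 × 6.2 = 3.6580 mm/d
ETc = Kc × ET₀ = 1.02 × 3.6580 = 3.7312 mm/d
Crop demand D = ETc × 10 d = 3.7312 × 10 = 37.312 mm
Pe = 0.78 × 8.4 = 6.552 mm
D − Pe = 37.312 − 6.552 = 30.760 mm
Gross irrigation = 30.760 / 0.70 = 43.943 mm
Volume = 43.943 mm × 310.7 ha × 10 = 136530.9 m³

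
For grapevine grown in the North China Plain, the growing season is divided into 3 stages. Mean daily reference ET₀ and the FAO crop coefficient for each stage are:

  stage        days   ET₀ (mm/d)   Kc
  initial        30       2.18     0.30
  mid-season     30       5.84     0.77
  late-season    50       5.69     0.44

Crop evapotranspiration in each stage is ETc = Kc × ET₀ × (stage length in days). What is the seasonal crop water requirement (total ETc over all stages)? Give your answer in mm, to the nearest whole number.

280 mm

initial: 0.30 × 2.18 × 30 = 19.62 mm
mid-season: 0.77 × 5.84 × 30 = 134.90 mm
late-season: 0.44 × 5.69 × 50 = 125.18 mm
Seasonal total = 279.70 mm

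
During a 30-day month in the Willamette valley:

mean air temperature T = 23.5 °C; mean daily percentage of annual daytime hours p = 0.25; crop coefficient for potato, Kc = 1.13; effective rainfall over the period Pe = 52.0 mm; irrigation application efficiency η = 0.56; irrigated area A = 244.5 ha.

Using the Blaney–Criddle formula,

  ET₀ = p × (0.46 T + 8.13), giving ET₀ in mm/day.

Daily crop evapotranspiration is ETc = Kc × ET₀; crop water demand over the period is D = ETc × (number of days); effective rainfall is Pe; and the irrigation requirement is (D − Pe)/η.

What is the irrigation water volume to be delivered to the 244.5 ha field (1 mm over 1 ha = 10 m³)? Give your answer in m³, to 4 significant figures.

473800 m³

ET₀ = 0.25 × (0.46 × 23.5 + 8.13) = 0.25 × 18.940 = 4.7350 mm/d
ETc = Kc × ET₀ = 1.13 × 4.7350 = 5.3506 mm/d
Crop demand D = ETc × 30 d = 5.3506 × 30 = 160.518 mm
D − Pe = 160.518 − 52.0 = 108.518 mm
Gross irrigation = 108.518 / 0.56 = 193.782 mm
Volume = 193.782 mm × 244.5 ha × 10 = 473797.0 m³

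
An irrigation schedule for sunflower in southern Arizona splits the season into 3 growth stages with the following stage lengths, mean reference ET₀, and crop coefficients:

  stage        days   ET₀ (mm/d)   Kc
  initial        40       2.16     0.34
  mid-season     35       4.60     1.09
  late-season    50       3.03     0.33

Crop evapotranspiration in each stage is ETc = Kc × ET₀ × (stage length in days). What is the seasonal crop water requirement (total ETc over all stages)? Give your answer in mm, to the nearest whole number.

255 mm

initial: 0.34 × 2.16 × 40 = 29.38 mm
mid-season: 1.09 × 4.60 × 35 = 175.49 mm
late-season: 0.33 × 3.03 × 50 = 50.00 mm
Seasonal total = 254.87 mm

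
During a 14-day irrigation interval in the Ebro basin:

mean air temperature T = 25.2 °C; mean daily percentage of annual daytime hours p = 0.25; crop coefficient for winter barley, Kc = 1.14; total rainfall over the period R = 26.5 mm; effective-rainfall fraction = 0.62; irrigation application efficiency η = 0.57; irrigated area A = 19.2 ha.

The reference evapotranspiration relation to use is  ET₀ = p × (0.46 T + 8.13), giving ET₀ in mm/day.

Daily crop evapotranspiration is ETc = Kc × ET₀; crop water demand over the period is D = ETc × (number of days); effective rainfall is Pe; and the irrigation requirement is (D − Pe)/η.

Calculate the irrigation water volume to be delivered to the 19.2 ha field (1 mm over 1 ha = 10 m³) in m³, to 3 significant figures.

ET₀ = 0.25 × (0.46 × 25.2 + 8.13) = 0.25 × 19.722 = 4.9305 mm/d
ETc = Kc × ET₀ = 1.14 × 4.9305 = 5.6208 mm/d
Crop demand D = ETc × 14 d = 5.6208 × 14 = 78.691 mm
Pe = 0.62 × 26.5 = 16.430 mm
D − Pe = 78.691 − 16.430 = 62.261 mm
Gross irrigation = 62.261 / 0.57 = 109.230 mm
Volume = 109.230 mm × 19.2 ha × 10 = 20972.2 m³

21000 m³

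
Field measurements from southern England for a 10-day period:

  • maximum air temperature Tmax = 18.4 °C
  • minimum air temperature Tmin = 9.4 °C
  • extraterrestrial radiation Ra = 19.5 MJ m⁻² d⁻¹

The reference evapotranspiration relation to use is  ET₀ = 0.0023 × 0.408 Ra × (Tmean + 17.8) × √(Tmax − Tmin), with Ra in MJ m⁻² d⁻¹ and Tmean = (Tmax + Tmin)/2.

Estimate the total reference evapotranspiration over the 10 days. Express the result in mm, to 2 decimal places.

Tmean = (18.4 + 9.4)/2 = 13.90 °C
0.408 Ra = 0.408 × 19.5 = 7.9560 mm/d equivalent
ET₀ = 0.0023 × 7.9560 × (13.90 + 17.8) × √9.0 = 0.0023 × 7.9560 × 31.70 × 3.0000 = 1.7402 mm/d
Over 10 days: 1.7402 × 10 = 17.402 mm

17.40 mm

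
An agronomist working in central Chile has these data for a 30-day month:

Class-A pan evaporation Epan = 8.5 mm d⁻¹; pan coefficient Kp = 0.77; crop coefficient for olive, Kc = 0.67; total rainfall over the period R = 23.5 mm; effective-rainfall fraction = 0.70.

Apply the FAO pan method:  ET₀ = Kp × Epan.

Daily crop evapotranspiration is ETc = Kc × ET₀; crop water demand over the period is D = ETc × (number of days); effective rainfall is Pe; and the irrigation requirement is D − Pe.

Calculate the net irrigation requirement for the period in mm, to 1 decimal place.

ET₀ = 0.77 × 8.5 = 6.5450 mm/d
ETc = Kc × ET₀ = 0.67 × 6.5450 = 4.3852 mm/d
Crop demand D = ETc × 30 d = 4.3852 × 30 = 131.556 mm
Pe = 0.70 × 23.5 = 16.450 mm
D − Pe = 131.556 − 16.450 = 115.106 mm

115.1 mm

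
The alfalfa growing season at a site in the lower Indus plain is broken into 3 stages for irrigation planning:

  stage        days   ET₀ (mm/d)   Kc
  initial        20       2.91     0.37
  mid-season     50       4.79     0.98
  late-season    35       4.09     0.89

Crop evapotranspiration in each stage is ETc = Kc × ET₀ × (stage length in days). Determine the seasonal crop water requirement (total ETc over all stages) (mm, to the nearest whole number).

384 mm

initial: 0.37 × 2.91 × 20 = 21.53 mm
mid-season: 0.98 × 4.79 × 50 = 234.71 mm
late-season: 0.89 × 4.09 × 35 = 127.40 mm
Seasonal total = 383.64 mm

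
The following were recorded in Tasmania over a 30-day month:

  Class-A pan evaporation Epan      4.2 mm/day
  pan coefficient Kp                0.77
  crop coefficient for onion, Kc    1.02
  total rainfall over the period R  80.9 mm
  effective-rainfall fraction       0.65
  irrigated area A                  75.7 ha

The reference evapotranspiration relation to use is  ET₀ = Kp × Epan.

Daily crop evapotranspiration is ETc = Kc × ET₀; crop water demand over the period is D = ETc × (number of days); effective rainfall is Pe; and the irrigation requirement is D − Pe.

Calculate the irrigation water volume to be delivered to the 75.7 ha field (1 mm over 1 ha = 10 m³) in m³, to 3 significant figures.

ET₀ = 0.77 × 4.2 = 3.2340 mm/d
ETc = Kc × ET₀ = 1.02 × 3.2340 = 3.2987 mm/d
Crop demand D = ETc × 30 d = 3.2987 × 30 = 98.961 mm
Pe = 0.65 × 80.9 = 52.585 mm
D − Pe = 98.961 − 52.585 = 46.376 mm
Volume = 46.376 mm × 75.7 ha × 10 = 35106.6 m³

35100 m³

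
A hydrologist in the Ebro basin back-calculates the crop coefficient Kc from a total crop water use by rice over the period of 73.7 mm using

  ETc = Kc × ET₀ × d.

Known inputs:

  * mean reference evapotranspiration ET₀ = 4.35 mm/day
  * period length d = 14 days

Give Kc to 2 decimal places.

1.21

ETc = Kc × ET₀ × d  ⇒  Kc = ETc / (ET₀ × d)
Kc = 73.7 / (4.35 × 14) = 73.7 / 60.90 = 1.2102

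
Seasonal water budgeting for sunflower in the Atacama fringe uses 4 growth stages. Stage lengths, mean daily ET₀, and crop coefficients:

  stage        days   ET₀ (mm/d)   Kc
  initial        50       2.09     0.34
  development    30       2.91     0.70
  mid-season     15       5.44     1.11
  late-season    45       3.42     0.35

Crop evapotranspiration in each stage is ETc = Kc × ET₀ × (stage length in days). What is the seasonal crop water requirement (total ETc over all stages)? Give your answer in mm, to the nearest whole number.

241 mm

initial: 0.34 × 2.09 × 50 = 35.53 mm
development: 0.70 × 2.91 × 30 = 61.11 mm
mid-season: 1.11 × 5.44 × 15 = 90.58 mm
late-season: 0.35 × 3.42 × 45 = 53.87 mm
Seasonal total = 241.09 mm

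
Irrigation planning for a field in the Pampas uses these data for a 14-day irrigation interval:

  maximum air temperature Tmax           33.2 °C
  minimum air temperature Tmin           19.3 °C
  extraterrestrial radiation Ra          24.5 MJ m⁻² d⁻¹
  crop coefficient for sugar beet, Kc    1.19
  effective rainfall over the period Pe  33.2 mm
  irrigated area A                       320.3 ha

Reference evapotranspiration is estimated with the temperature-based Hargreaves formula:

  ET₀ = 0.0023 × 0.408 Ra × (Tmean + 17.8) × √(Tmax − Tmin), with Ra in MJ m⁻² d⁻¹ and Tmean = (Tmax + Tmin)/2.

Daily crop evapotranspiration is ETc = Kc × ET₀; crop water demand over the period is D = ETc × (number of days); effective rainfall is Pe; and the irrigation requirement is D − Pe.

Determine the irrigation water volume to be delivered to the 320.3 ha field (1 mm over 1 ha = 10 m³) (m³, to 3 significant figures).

95100 m³

Tmean = (33.2 + 19.3)/2 = 26.25 °C
0.408 Ra = 0.408 × 24.5 = 9.9960 mm/d equivalent
ET₀ = 0.0023 × 9.9960 × (26.25 + 17.8) × √13.9 = 0.0023 × 9.9960 × 44.05 × 3.7283 = 3.7758 mm/d
ETc = Kc × ET₀ = 1.19 × 3.7758 = 4.4932 mm/d
Crop demand D = ETc × 14 d = 4.4932 × 14 = 62.905 mm
D − Pe = 62.905 − 33.2 = 29.705 mm
Volume = 29.705 mm × 320.3 ha × 10 = 95145.1 m³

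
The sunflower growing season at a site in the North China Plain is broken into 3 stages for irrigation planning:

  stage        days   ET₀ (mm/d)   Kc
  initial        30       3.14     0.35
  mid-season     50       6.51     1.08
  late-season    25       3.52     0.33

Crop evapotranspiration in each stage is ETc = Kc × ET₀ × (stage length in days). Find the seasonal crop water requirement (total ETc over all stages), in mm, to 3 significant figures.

initial: 0.35 × 3.14 × 30 = 32.97 mm
mid-season: 1.08 × 6.51 × 50 = 351.54 mm
late-season: 0.33 × 3.52 × 25 = 29.04 mm
Seasonal total = 413.55 mm

414 mm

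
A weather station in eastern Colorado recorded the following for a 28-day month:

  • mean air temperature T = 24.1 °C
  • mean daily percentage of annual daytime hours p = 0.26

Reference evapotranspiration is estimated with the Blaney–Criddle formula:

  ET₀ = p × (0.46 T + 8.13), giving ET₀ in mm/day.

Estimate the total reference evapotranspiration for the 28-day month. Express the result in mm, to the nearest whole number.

ET₀ = 0.26 × (0.46 × 24.1 + 8.13) = 0.26 × 19.216 = 4.9962 mm/d
Monthly total = 4.9962 × 28 = 139.894 mm

140 mm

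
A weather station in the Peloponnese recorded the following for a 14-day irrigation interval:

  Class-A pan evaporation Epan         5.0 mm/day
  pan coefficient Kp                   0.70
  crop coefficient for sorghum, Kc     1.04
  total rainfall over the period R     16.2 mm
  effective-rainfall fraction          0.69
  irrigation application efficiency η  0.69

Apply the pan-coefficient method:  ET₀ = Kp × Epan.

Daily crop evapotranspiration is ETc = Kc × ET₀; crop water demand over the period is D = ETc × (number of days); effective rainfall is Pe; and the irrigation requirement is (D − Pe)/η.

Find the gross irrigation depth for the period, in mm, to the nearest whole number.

58 mm

ET₀ = 0.70 × 5.0 = 3.5000 mm/d
ETc = Kc × ET₀ = 1.04 × 3.5000 = 3.6400 mm/d
Crop demand D = ETc × 14 d = 3.6400 × 14 = 50.960 mm
Pe = 0.69 × 16.2 = 11.178 mm
D − Pe = 50.960 − 11.178 = 39.782 mm
Gross irrigation = 39.782 / 0.69 = 57.655 mm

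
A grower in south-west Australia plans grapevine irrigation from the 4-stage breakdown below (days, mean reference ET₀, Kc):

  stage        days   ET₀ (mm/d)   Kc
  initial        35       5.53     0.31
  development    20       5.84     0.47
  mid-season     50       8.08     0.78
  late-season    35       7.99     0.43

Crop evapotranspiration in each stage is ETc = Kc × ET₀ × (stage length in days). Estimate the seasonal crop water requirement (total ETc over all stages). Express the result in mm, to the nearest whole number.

550 mm

initial: 0.31 × 5.53 × 35 = 60.00 mm
development: 0.47 × 5.84 × 20 = 54.90 mm
mid-season: 0.78 × 8.08 × 50 = 315.12 mm
late-season: 0.43 × 7.99 × 35 = 120.25 mm
Seasonal total = 550.27 mm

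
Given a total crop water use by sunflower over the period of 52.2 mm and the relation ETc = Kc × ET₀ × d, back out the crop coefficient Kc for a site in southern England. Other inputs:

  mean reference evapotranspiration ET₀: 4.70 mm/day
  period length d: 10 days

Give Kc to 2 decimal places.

1.11

ETc = Kc × ET₀ × d  ⇒  Kc = ETc / (ET₀ × d)
Kc = 52.2 / (4.70 × 10) = 52.2 / 47.00 = 1.1106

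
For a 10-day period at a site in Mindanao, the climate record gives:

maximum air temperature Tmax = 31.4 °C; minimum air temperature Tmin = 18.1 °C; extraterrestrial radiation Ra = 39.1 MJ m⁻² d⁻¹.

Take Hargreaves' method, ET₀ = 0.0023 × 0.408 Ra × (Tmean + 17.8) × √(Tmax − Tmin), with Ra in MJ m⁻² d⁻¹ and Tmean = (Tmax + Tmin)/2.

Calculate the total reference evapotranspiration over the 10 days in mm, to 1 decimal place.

56.9 mm

Tmean = (31.4 + 18.1)/2 = 24.75 °C
0.408 Ra = 0.408 × 39.1 = 15.9528 mm/d equivalent
ET₀ = 0.0023 × 15.9528 × (24.75 + 17.8) × √13.3 = 0.0023 × 15.9528 × 42.55 × 3.6469 = 5.6936 mm/d
Over 10 days: 5.6936 × 10 = 56.936 mm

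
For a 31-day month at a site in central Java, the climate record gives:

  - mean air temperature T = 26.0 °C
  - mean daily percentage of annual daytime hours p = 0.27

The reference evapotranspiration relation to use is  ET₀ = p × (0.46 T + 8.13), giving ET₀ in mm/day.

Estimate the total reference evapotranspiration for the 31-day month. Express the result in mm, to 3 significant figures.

ET₀ = 0.27 × (0.46 × 26.0 + 8.13) = 0.27 × 20.090 = 5.4243 mm/d
Monthly total = 5.4243 × 31 = 168.153 mm

168 mm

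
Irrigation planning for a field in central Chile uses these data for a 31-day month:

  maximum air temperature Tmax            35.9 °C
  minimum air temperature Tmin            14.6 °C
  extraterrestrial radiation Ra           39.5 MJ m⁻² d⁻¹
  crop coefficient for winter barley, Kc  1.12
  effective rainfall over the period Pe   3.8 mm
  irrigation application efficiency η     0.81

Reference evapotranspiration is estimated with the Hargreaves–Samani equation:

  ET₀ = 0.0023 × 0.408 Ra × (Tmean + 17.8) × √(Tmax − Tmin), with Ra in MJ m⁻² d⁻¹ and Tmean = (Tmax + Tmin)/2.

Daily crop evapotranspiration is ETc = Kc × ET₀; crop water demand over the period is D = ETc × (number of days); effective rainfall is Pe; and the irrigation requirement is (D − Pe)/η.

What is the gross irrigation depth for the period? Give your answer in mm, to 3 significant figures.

Tmean = (35.9 + 14.6)/2 = 25.25 °C
0.408 Ra = 0.408 × 39.5 = 16.1160 mm/d equivalent
ET₀ = 0.0023 × 16.1160 × (25.25 + 17.8) × √21.3 = 0.0023 × 16.1160 × 43.05 × 4.6152 = 7.3646 mm/d
ETc = Kc × ET₀ = 1.12 × 7.3646 = 8.2484 mm/d
Crop demand D = ETc × 31 d = 8.2484 × 31 = 255.700 mm
D − Pe = 255.700 − 3.8 = 251.900 mm
Gross irrigation = 251.900 / 0.81 = 310.988 mm

311 mm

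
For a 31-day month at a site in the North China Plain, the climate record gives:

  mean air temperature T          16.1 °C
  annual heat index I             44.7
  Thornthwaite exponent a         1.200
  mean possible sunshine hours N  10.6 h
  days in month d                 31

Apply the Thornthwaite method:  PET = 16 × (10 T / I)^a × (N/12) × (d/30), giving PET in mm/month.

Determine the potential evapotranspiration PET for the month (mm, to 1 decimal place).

68.0 mm

10T/I = 10 × 16.1 / 44.7 = 3.6018
(10T/I)^a = 3.6018^1.200 = 4.6540
Uncorrected PET = 16 × 4.6540 = 74.464 mm
Correction = (N/12)(d/30) = (10.6/12)(31/30) = 0.9128
PET = 74.464 × 0.9128 = 67.971 mm/month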